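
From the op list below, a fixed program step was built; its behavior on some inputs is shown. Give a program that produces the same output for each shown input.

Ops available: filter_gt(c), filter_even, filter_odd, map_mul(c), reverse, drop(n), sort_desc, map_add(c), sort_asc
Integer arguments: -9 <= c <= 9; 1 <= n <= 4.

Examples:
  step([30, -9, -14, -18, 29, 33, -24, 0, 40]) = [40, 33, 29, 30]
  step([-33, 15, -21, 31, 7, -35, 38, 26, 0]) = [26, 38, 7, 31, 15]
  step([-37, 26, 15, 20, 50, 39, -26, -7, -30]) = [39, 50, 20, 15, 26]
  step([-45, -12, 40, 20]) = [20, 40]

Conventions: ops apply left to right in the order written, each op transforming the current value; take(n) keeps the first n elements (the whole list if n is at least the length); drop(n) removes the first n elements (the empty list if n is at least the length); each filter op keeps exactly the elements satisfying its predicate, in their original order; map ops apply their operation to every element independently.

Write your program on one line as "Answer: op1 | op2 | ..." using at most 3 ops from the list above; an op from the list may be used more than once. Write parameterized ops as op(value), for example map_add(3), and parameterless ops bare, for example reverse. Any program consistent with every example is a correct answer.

filter_gt(6) | reverse

Check, running the answer program on each example:
  [30, -9, -14, -18, 29, 33, -24, 0, 40] -> [30, 29, 33, 40] -> [40, 33, 29, 30]
  [-33, 15, -21, 31, 7, -35, 38, 26, 0] -> [15, 31, 7, 38, 26] -> [26, 38, 7, 31, 15]
  [-37, 26, 15, 20, 50, 39, -26, -7, -30] -> [26, 15, 20, 50, 39] -> [39, 50, 20, 15, 26]
  [-45, -12, 40, 20] -> [40, 20] -> [20, 40]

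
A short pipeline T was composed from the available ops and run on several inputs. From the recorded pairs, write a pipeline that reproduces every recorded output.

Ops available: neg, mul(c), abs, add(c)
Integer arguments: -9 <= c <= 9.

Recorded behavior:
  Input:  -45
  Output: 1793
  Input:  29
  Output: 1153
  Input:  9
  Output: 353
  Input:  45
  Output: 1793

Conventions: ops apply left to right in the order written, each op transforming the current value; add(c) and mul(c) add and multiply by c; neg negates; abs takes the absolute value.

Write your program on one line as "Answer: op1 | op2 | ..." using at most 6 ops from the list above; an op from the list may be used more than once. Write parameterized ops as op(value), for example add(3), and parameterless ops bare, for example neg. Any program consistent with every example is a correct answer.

mul(-8) | mul(-5) | abs | add(-4) | add(-3)

Check, running the answer program on each example:
  -45 -> 360 -> -1800 -> 1800 -> 1796 -> 1793
  29 -> -232 -> 1160 -> 1160 -> 1156 -> 1153
  9 -> -72 -> 360 -> 360 -> 356 -> 353
  45 -> -360 -> 1800 -> 1800 -> 1796 -> 1793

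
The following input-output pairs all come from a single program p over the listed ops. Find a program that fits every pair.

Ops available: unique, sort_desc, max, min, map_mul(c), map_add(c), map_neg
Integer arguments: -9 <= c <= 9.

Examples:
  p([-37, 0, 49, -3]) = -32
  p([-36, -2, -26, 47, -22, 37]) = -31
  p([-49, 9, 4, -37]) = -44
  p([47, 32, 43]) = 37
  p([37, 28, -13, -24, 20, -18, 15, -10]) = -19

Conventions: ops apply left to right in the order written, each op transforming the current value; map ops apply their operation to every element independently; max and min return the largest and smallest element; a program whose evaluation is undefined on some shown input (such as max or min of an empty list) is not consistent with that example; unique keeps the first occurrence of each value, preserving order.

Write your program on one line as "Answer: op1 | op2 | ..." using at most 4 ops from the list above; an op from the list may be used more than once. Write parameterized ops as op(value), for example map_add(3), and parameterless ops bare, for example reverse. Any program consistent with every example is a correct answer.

map_add(-1) | sort_desc | map_add(6) | min

Check, running the answer program on each example:
  [-37, 0, 49, -3] -> [-38, -1, 48, -4] -> [48, -1, -4, -38] -> [54, 5, 2, -32] -> -32
  [-36, -2, -26, 47, -22, 37] -> [-37, -3, -27, 46, -23, 36] -> [46, 36, -3, -23, -27, -37] -> [52, 42, 3, -17, -21, -31] -> -31
  [-49, 9, 4, -37] -> [-50, 8, 3, -38] -> [8, 3, -38, -50] -> [14, 9, -32, -44] -> -44
  [47, 32, 43] -> [46, 31, 42] -> [46, 42, 31] -> [52, 48, 37] -> 37
  [37, 28, -13, -24, 20, -18, 15, -10] -> [36, 27, -14, -25, 19, -19, 14, -11] -> [36, 27, 19, 14, -11, -14, -19, -25] -> [42, 33, 25, 20, -5, -8, -13, -19] -> -19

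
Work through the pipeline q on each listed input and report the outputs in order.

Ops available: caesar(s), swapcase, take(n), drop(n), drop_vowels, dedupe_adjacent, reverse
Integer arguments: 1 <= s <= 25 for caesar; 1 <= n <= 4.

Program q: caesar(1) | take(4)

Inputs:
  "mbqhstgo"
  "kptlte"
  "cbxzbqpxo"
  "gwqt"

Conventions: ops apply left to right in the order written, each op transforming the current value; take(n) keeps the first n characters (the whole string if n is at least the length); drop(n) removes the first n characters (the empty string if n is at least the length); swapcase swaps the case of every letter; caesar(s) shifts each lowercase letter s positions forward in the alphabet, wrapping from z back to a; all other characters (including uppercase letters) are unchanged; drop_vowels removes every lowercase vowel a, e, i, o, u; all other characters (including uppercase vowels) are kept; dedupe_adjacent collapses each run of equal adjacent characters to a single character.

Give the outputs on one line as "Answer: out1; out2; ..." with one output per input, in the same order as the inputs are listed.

"ncri"; "lqum"; "dcya"; "hxru"

Execution, op by op:
  "mbqhstgo" -> "ncrituhp" -> "ncri"
  "kptlte" -> "lqumuf" -> "lqum"
  "cbxzbqpxo" -> "dcyacrqyp" -> "dcya"
  "gwqt" -> "hxru" -> "hxru"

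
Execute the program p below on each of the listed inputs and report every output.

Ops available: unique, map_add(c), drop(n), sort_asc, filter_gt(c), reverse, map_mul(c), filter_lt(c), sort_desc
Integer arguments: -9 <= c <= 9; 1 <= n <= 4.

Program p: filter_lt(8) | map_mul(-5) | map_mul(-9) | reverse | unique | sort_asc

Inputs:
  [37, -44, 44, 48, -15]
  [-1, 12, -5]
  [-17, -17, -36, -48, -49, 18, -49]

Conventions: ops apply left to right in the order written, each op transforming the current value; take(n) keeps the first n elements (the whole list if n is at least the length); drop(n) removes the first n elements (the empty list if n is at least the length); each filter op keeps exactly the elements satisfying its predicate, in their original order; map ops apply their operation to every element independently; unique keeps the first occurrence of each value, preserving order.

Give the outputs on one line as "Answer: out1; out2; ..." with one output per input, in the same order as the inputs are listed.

[-1980, -675]; [-225, -45]; [-2205, -2160, -1620, -765]

Execution, op by op:
  [37, -44, 44, 48, -15] -> [-44, -15] -> [220, 75] -> [-1980, -675] -> [-675, -1980] -> [-675, -1980] -> [-1980, -675]
  [-1, 12, -5] -> [-1, -5] -> [5, 25] -> [-45, -225] -> [-225, -45] -> [-225, -45] -> [-225, -45]
  [-17, -17, -36, -48, -49, 18, -49] -> [-17, -17, -36, -48, -49, -49] -> [85, 85, 180, 240, 245, 245] -> [-765, -765, -1620, -2160, -2205, -2205] -> [-2205, -2205, -2160, -1620, -765, -765] -> [-2205, -2160, -1620, -765] -> [-2205, -2160, -1620, -765]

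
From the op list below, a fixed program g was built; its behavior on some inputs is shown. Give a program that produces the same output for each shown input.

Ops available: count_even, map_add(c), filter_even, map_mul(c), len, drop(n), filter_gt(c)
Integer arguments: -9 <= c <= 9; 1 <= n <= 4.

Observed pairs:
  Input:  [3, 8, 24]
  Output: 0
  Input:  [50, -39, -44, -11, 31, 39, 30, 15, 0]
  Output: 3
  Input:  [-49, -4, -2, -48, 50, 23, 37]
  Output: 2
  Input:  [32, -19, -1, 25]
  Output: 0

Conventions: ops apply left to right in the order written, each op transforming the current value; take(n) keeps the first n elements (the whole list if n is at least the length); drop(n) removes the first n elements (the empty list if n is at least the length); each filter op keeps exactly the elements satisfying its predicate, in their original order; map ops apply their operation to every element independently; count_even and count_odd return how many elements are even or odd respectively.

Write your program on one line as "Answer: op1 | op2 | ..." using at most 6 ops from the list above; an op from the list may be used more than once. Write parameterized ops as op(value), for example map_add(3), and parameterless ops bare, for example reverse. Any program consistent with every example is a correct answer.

map_add(2) | map_add(9) | map_add(2) | drop(4) | count_even

Check, running the answer program on each example:
  [3, 8, 24] -> [5, 10, 26] -> [14, 19, 35] -> [16, 21, 37] -> [] -> 0
  [50, -39, -44, -11, 31, 39, 30, 15, 0] -> [52, -37, -42, -9, 33, 41, 32, 17, 2] -> [61, -28, -33, 0, 42, 50, 41, 26, 11] -> [63, -26, -31, 2, 44, 52, 43, 28, 13] -> [44, 52, 43, 28, 13] -> 3
  [-49, -4, -2, -48, 50, 23, 37] -> [-47, -2, 0, -46, 52, 25, 39] -> [-38, 7, 9, -37, 61, 34, 48] -> [-36, 9, 11, -35, 63, 36, 50] -> [63, 36, 50] -> 2
  [32, -19, -1, 25] -> [34, -17, 1, 27] -> [43, -8, 10, 36] -> [45, -6, 12, 38] -> [] -> 0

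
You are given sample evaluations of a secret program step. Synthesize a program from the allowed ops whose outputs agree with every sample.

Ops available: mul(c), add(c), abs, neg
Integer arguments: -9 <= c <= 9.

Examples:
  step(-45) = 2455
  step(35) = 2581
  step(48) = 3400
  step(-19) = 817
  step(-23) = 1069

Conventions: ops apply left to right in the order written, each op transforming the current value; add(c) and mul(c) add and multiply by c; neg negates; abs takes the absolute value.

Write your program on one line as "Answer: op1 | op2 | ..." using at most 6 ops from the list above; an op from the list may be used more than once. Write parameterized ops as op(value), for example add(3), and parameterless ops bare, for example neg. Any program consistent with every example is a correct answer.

add(6) | abs | mul(-7) | mul(-9) | add(-2)

Check, running the answer program on each example:
  -45 -> -39 -> 39 -> -273 -> 2457 -> 2455
  35 -> 41 -> 41 -> -287 -> 2583 -> 2581
  48 -> 54 -> 54 -> -378 -> 3402 -> 3400
  -19 -> -13 -> 13 -> -91 -> 819 -> 817
  -23 -> -17 -> 17 -> -119 -> 1071 -> 1069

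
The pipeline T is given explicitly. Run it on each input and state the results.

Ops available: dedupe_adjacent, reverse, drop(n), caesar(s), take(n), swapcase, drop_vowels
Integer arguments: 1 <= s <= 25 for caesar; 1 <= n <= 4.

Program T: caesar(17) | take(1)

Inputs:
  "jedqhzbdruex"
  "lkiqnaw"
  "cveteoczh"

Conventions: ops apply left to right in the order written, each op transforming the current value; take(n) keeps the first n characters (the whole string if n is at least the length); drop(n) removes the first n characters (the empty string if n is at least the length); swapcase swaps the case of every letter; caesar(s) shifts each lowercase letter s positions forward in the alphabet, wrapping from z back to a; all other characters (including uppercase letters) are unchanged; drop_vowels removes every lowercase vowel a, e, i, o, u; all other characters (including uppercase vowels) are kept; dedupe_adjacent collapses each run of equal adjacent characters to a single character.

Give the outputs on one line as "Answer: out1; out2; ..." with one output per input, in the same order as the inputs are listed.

Execution, op by op:
  "jedqhzbdruex" -> "avuhyqsuilvo" -> "a"
  "lkiqnaw" -> "cbzhern" -> "c"
  "cveteoczh" -> "tmvkvftqy" -> "t"

"a"; "c"; "t"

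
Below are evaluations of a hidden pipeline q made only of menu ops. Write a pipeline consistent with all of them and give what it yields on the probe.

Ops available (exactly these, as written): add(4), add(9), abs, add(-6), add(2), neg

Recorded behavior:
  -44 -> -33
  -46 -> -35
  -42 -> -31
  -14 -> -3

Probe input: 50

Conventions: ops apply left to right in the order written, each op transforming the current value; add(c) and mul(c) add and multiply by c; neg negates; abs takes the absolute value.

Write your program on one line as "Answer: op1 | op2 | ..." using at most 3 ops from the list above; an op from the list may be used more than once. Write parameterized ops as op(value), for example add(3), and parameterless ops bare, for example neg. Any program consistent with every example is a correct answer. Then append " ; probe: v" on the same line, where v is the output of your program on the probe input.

add(2) | add(9) ; probe: 61

Check, running the answer program on each example:
  -44 -> -42 -> -33
  -46 -> -44 -> -35
  -42 -> -40 -> -31
  -14 -> -12 -> -3
  probe: 50 -> 52 -> 61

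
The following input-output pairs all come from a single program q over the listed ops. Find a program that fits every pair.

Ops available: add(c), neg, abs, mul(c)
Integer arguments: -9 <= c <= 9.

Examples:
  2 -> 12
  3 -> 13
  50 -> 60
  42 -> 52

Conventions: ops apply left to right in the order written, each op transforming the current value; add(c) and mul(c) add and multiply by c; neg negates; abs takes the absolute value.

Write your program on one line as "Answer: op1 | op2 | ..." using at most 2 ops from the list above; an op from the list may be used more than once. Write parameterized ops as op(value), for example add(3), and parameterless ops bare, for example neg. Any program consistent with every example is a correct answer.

add(8) | add(2)

Check, running the answer program on each example:
  2 -> 10 -> 12
  3 -> 11 -> 13
  50 -> 58 -> 60
  42 -> 50 -> 52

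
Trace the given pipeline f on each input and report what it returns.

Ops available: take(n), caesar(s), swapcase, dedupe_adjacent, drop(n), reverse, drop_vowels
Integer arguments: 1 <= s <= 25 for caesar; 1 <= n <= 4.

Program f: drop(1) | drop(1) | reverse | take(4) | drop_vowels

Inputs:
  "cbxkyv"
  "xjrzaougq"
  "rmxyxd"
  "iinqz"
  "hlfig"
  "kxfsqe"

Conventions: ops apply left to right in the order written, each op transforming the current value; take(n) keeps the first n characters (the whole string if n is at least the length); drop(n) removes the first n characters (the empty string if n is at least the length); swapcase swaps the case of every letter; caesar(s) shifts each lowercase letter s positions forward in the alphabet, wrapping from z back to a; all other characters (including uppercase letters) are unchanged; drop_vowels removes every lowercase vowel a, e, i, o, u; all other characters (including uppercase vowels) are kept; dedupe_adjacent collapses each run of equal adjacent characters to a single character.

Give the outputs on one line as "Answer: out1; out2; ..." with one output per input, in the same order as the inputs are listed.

Execution, op by op:
  "cbxkyv" -> "bxkyv" -> "xkyv" -> "vykx" -> "vykx" -> "vykx"
  "xjrzaougq" -> "jrzaougq" -> "rzaougq" -> "qguoazr" -> "qguo" -> "qg"
  "rmxyxd" -> "mxyxd" -> "xyxd" -> "dxyx" -> "dxyx" -> "dxyx"
  "iinqz" -> "inqz" -> "nqz" -> "zqn" -> "zqn" -> "zqn"
  "hlfig" -> "lfig" -> "fig" -> "gif" -> "gif" -> "gf"
  "kxfsqe" -> "xfsqe" -> "fsqe" -> "eqsf" -> "eqsf" -> "qsf"

"vykx"; "qg"; "dxyx"; "zqn"; "gf"; "qsf"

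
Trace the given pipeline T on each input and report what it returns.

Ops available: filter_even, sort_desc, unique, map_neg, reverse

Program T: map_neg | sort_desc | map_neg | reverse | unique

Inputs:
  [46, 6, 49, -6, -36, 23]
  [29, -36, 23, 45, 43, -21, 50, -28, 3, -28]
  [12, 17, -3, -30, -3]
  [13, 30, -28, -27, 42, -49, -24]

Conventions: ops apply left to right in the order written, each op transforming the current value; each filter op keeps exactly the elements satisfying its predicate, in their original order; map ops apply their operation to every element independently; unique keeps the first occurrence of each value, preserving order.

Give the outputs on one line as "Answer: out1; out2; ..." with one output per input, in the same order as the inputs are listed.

Execution, op by op:
  [46, 6, 49, -6, -36, 23] -> [-46, -6, -49, 6, 36, -23] -> [36, 6, -6, -23, -46, -49] -> [-36, -6, 6, 23, 46, 49] -> [49, 46, 23, 6, -6, -36] -> [49, 46, 23, 6, -6, -36]
  [29, -36, 23, 45, 43, -21, 50, -28, 3, -28] -> [-29, 36, -23, -45, -43, 21, -50, 28, -3, 28] -> [36, 28, 28, 21, -3, -23, -29, -43, -45, -50] -> [-36, -28, -28, -21, 3, 23, 29, 43, 45, 50] -> [50, 45, 43, 29, 23, 3, -21, -28, -28, -36] -> [50, 45, 43, 29, 23, 3, -21, -28, -36]
  [12, 17, -3, -30, -3] -> [-12, -17, 3, 30, 3] -> [30, 3, 3, -12, -17] -> [-30, -3, -3, 12, 17] -> [17, 12, -3, -3, -30] -> [17, 12, -3, -30]
  [13, 30, -28, -27, 42, -49, -24] -> [-13, -30, 28, 27, -42, 49, 24] -> [49, 28, 27, 24, -13, -30, -42] -> [-49, -28, -27, -24, 13, 30, 42] -> [42, 30, 13, -24, -27, -28, -49] -> [42, 30, 13, -24, -27, -28, -49]

[49, 46, 23, 6, -6, -36]; [50, 45, 43, 29, 23, 3, -21, -28, -36]; [17, 12, -3, -30]; [42, 30, 13, -24, -27, -28, -49]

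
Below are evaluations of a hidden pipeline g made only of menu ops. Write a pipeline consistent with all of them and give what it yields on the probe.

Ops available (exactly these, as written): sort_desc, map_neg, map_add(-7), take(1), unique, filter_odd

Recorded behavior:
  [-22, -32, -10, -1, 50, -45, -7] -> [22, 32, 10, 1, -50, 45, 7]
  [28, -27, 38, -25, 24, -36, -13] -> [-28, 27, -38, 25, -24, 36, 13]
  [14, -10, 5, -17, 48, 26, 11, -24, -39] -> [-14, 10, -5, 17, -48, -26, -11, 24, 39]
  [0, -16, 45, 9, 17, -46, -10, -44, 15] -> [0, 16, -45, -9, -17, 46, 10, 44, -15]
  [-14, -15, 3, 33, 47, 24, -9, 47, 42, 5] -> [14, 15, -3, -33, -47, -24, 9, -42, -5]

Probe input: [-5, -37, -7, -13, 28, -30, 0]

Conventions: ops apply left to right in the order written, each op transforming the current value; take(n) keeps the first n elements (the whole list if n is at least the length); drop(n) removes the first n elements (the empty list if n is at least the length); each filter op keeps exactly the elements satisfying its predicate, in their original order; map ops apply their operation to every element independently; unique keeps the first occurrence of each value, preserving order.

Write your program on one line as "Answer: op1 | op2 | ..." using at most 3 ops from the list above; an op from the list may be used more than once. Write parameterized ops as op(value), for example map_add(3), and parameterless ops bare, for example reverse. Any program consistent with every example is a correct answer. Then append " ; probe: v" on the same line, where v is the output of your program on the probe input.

unique | map_neg ; probe: [5, 37, 7, 13, -28, 30, 0]

Check, running the answer program on each example:
  [-22, -32, -10, -1, 50, -45, -7] -> [-22, -32, -10, -1, 50, -45, -7] -> [22, 32, 10, 1, -50, 45, 7]
  [28, -27, 38, -25, 24, -36, -13] -> [28, -27, 38, -25, 24, -36, -13] -> [-28, 27, -38, 25, -24, 36, 13]
  [14, -10, 5, -17, 48, 26, 11, -24, -39] -> [14, -10, 5, -17, 48, 26, 11, -24, -39] -> [-14, 10, -5, 17, -48, -26, -11, 24, 39]
  [0, -16, 45, 9, 17, -46, -10, -44, 15] -> [0, -16, 45, 9, 17, -46, -10, -44, 15] -> [0, 16, -45, -9, -17, 46, 10, 44, -15]
  [-14, -15, 3, 33, 47, 24, -9, 47, 42, 5] -> [-14, -15, 3, 33, 47, 24, -9, 42, 5] -> [14, 15, -3, -33, -47, -24, 9, -42, -5]
  probe: [-5, -37, -7, -13, 28, -30, 0] -> [-5, -37, -7, -13, 28, -30, 0] -> [5, 37, 7, 13, -28, 30, 0]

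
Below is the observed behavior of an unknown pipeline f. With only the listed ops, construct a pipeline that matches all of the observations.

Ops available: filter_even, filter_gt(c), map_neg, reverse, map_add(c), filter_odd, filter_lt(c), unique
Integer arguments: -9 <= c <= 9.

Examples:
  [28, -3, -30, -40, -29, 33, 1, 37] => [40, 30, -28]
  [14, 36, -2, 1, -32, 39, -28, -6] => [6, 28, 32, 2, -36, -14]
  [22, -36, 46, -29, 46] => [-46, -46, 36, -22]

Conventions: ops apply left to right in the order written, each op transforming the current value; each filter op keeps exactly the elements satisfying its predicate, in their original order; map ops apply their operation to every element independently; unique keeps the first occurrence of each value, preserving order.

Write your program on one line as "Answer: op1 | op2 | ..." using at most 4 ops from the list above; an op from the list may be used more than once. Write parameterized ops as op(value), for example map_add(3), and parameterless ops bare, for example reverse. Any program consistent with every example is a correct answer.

filter_even | reverse | map_neg

Check, running the answer program on each example:
  [28, -3, -30, -40, -29, 33, 1, 37] -> [28, -30, -40] -> [-40, -30, 28] -> [40, 30, -28]
  [14, 36, -2, 1, -32, 39, -28, -6] -> [14, 36, -2, -32, -28, -6] -> [-6, -28, -32, -2, 36, 14] -> [6, 28, 32, 2, -36, -14]
  [22, -36, 46, -29, 46] -> [22, -36, 46, 46] -> [46, 46, -36, 22] -> [-46, -46, 36, -22]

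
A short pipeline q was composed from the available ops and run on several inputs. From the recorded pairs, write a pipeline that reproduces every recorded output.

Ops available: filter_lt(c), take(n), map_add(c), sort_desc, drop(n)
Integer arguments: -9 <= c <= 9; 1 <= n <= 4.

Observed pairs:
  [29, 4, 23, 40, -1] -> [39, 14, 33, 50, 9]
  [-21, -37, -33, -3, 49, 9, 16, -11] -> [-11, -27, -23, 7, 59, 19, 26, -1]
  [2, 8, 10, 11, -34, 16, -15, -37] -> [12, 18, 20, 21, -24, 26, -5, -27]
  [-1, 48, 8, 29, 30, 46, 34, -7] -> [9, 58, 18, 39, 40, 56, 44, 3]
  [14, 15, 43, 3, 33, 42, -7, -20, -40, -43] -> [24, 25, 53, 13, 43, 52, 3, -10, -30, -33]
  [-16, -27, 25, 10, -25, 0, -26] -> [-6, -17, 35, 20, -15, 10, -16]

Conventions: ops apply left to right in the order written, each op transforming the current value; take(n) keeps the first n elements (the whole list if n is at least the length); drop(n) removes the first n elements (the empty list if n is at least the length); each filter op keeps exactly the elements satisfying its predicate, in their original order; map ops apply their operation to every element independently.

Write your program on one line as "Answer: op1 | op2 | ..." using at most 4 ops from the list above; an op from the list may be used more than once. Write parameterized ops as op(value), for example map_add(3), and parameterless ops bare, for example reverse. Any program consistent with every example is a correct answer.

map_add(1) | map_add(7) | map_add(2)

Check, running the answer program on each example:
  [29, 4, 23, 40, -1] -> [30, 5, 24, 41, 0] -> [37, 12, 31, 48, 7] -> [39, 14, 33, 50, 9]
  [-21, -37, -33, -3, 49, 9, 16, -11] -> [-20, -36, -32, -2, 50, 10, 17, -10] -> [-13, -29, -25, 5, 57, 17, 24, -3] -> [-11, -27, -23, 7, 59, 19, 26, -1]
  [2, 8, 10, 11, -34, 16, -15, -37] -> [3, 9, 11, 12, -33, 17, -14, -36] -> [10, 16, 18, 19, -26, 24, -7, -29] -> [12, 18, 20, 21, -24, 26, -5, -27]
  [-1, 48, 8, 29, 30, 46, 34, -7] -> [0, 49, 9, 30, 31, 47, 35, -6] -> [7, 56, 16, 37, 38, 54, 42, 1] -> [9, 58, 18, 39, 40, 56, 44, 3]
  [14, 15, 43, 3, 33, 42, -7, -20, -40, -43] -> [15, 16, 44, 4, 34, 43, -6, -19, -39, -42] -> [22, 23, 51, 11, 41, 50, 1, -12, -32, -35] -> [24, 25, 53, 13, 43, 52, 3, -10, -30, -33]
  [-16, -27, 25, 10, -25, 0, -26] -> [-15, -26, 26, 11, -24, 1, -25] -> [-8, -19, 33, 18, -17, 8, -18] -> [-6, -17, 35, 20, -15, 10, -16]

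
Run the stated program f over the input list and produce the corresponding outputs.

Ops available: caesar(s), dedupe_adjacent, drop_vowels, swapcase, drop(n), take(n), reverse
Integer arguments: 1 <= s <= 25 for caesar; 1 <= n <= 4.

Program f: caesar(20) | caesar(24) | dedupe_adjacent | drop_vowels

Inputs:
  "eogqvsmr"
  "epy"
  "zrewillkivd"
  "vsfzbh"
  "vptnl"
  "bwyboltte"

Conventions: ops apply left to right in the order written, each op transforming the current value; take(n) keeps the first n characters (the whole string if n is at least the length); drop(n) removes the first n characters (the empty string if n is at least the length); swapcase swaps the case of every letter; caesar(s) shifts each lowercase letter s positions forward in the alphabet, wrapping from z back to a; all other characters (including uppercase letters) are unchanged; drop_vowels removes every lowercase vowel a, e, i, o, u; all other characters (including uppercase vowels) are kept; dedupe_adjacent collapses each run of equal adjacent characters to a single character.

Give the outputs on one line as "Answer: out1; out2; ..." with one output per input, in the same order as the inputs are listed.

"wgynkj"; "whq"; "rjwdcnv"; "nkxrtz"; "nhlfd"; "tqtgdlw"

Execution, op by op:
  "eogqvsmr" -> "yiakpmgl" -> "wgyinkej" -> "wgyinkej" -> "wgynkj"
  "epy" -> "yjs" -> "whq" -> "whq" -> "whq"
  "zrewillkivd" -> "tlyqcffecpx" -> "rjwoaddcanv" -> "rjwoadcanv" -> "rjwdcnv"
  "vsfzbh" -> "pmztvb" -> "nkxrtz" -> "nkxrtz" -> "nkxrtz"
  "vptnl" -> "pjnhf" -> "nhlfd" -> "nhlfd" -> "nhlfd"
  "bwyboltte" -> "vqsvifnny" -> "toqtgdllw" -> "toqtgdlw" -> "tqtgdlw"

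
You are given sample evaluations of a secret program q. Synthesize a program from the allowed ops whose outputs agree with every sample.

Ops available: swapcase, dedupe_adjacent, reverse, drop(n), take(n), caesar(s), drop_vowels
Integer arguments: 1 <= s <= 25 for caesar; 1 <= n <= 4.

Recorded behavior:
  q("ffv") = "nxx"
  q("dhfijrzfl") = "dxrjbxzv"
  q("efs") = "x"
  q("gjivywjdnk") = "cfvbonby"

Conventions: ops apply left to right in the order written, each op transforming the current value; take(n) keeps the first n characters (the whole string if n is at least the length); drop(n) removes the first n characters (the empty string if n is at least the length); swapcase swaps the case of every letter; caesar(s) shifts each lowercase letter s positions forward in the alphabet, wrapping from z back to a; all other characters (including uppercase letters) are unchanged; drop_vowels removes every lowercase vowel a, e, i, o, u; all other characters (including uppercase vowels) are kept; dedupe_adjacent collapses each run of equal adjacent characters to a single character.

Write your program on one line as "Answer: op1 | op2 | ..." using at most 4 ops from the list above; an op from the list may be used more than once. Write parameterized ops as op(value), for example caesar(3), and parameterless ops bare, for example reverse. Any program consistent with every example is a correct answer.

caesar(22) | drop_vowels | caesar(22) | reverse

Check, running the answer program on each example:
  "ffv" -> "bbr" -> "bbr" -> "xxn" -> "nxx"
  "dhfijrzfl" -> "zdbefnvbh" -> "zdbfnvbh" -> "vzxbjrxd" -> "dxrjbxzv"
  "efs" -> "abo" -> "b" -> "x" -> "x"
  "gjivywjdnk" -> "cferusfzjg" -> "cfrsfzjg" -> "ybnobvfc" -> "cfvbonby"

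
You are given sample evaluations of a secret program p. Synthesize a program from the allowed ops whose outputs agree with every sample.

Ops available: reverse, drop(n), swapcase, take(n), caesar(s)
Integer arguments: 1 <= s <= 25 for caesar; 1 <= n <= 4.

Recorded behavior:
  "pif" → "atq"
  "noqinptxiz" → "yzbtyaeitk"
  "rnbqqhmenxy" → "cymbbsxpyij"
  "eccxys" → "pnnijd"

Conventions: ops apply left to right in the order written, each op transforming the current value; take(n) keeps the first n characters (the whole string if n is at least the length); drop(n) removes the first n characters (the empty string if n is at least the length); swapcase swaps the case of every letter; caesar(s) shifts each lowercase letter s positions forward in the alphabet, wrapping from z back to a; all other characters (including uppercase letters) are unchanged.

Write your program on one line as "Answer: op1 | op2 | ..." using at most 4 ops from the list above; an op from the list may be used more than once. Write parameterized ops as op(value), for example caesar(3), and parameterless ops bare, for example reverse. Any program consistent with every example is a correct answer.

reverse | caesar(24) | reverse | caesar(13)

Check, running the answer program on each example:
  "pif" -> "fip" -> "dgn" -> "ngd" -> "atq"
  "noqinptxiz" -> "zixtpniqon" -> "xgvrnlgoml" -> "lmoglnrvgx" -> "yzbtyaeitk"
  "rnbqqhmenxy" -> "yxnemhqqbnr" -> "wvlckfoozlp" -> "plzoofkclvw" -> "cymbbsxpyij"
  "eccxys" -> "syxcce" -> "qwvaac" -> "caavwq" -> "pnnijd"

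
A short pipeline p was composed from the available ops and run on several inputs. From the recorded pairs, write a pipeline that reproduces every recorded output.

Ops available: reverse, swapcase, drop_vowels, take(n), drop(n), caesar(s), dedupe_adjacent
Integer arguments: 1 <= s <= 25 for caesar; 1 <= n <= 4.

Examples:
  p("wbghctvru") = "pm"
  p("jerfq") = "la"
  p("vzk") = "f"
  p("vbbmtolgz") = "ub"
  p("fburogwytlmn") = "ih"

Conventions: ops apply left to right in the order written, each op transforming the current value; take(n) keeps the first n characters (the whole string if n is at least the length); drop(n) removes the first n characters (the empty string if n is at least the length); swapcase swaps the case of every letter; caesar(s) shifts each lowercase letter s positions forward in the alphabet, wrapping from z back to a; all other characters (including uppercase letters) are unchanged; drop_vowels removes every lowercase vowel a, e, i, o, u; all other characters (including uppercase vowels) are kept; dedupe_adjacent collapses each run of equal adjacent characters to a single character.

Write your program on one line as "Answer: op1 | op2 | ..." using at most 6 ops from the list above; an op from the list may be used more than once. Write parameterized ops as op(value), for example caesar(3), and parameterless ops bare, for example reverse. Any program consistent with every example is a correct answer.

dedupe_adjacent | caesar(21) | drop(2) | reverse | take(2)

Check, running the answer program on each example:
  "wbghctvru" -> "wbghctvru" -> "rwbcxoqmp" -> "bcxoqmp" -> "pmqoxcb" -> "pm"
  "jerfq" -> "jerfq" -> "ezmal" -> "mal" -> "lam" -> "la"
  "vzk" -> "vzk" -> "quf" -> "f" -> "f" -> "f"
  "vbbmtolgz" -> "vbmtolgz" -> "qwhojgbu" -> "hojgbu" -> "ubgjoh" -> "ub"
  "fburogwytlmn" -> "fburogwytlmn" -> "awpmjbrtoghi" -> "pmjbrtoghi" -> "ihgotrbjmp" -> "ih"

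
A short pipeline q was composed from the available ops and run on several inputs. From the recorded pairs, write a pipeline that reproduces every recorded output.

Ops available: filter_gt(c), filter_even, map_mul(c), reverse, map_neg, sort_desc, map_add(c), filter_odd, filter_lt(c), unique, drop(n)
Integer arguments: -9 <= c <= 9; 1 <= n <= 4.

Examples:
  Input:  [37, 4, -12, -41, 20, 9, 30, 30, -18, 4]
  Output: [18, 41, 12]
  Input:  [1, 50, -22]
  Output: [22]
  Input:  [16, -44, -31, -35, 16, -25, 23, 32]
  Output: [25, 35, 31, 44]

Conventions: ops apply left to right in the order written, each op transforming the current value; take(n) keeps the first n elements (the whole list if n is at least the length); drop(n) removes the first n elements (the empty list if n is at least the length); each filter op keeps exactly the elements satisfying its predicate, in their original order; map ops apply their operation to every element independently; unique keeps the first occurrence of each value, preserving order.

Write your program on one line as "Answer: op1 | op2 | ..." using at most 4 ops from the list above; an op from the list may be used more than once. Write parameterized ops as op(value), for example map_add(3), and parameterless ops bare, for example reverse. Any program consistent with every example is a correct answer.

unique | map_neg | reverse | filter_gt(3)

Check, running the answer program on each example:
  [37, 4, -12, -41, 20, 9, 30, 30, -18, 4] -> [37, 4, -12, -41, 20, 9, 30, -18] -> [-37, -4, 12, 41, -20, -9, -30, 18] -> [18, -30, -9, -20, 41, 12, -4, -37] -> [18, 41, 12]
  [1, 50, -22] -> [1, 50, -22] -> [-1, -50, 22] -> [22, -50, -1] -> [22]
  [16, -44, -31, -35, 16, -25, 23, 32] -> [16, -44, -31, -35, -25, 23, 32] -> [-16, 44, 31, 35, 25, -23, -32] -> [-32, -23, 25, 35, 31, 44, -16] -> [25, 35, 31, 44]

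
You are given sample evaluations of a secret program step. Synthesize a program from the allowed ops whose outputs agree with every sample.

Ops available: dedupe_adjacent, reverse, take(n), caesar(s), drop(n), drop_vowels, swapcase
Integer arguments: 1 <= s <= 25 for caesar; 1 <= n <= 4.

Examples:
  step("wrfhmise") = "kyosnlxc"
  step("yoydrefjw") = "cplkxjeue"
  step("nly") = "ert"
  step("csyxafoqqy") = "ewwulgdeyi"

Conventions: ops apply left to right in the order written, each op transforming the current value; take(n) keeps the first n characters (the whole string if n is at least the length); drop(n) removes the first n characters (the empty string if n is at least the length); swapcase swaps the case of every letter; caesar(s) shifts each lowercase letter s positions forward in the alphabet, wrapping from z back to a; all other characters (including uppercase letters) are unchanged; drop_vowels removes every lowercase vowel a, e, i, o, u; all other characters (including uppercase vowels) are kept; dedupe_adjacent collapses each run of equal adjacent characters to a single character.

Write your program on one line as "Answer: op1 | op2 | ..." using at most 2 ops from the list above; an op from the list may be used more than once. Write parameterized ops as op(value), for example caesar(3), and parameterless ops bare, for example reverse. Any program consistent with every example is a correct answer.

caesar(6) | reverse

Check, running the answer program on each example:
  "wrfhmise" -> "cxlnsoyk" -> "kyosnlxc"
  "yoydrefjw" -> "euejxklpc" -> "cplkxjeue"
  "nly" -> "tre" -> "ert"
  "csyxafoqqy" -> "iyedgluwwe" -> "ewwulgdeyi"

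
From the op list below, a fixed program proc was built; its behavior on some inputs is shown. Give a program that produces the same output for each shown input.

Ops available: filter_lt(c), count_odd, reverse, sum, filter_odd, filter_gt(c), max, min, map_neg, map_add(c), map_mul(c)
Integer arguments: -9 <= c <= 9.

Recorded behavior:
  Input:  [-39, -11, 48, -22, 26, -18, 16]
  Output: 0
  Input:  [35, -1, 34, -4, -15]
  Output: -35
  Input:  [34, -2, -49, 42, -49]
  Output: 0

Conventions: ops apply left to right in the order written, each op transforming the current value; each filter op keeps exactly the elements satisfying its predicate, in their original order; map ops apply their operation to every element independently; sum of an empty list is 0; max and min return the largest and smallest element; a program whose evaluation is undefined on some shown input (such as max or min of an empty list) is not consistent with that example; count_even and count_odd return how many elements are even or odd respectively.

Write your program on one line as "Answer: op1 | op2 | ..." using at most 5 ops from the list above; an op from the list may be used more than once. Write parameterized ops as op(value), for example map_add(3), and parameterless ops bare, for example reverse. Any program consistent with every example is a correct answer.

filter_odd | filter_gt(5) | map_neg | sum

Check, running the answer program on each example:
  [-39, -11, 48, -22, 26, -18, 16] -> [-39, -11] -> [] -> [] -> 0
  [35, -1, 34, -4, -15] -> [35, -1, -15] -> [35] -> [-35] -> -35
  [34, -2, -49, 42, -49] -> [-49, -49] -> [] -> [] -> 0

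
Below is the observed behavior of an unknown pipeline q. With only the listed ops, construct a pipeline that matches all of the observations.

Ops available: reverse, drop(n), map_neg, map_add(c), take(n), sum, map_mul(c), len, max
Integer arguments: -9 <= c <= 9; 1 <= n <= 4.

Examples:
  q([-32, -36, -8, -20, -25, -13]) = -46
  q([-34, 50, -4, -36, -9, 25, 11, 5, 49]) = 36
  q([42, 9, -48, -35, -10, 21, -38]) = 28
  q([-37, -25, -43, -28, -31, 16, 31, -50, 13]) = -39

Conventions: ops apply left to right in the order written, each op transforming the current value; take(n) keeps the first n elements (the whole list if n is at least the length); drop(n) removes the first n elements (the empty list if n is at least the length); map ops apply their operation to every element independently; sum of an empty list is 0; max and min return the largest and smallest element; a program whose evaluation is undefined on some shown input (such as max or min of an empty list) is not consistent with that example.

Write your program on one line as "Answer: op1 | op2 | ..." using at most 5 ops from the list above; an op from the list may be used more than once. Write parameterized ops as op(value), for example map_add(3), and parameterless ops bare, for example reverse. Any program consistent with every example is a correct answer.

take(2) | map_add(-8) | map_add(-6) | max

Check, running the answer program on each example:
  [-32, -36, -8, -20, -25, -13] -> [-32, -36] -> [-40, -44] -> [-46, -50] -> -46
  [-34, 50, -4, -36, -9, 25, 11, 5, 49] -> [-34, 50] -> [-42, 42] -> [-48, 36] -> 36
  [42, 9, -48, -35, -10, 21, -38] -> [42, 9] -> [34, 1] -> [28, -5] -> 28
  [-37, -25, -43, -28, -31, 16, 31, -50, 13] -> [-37, -25] -> [-45, -33] -> [-51, -39] -> -39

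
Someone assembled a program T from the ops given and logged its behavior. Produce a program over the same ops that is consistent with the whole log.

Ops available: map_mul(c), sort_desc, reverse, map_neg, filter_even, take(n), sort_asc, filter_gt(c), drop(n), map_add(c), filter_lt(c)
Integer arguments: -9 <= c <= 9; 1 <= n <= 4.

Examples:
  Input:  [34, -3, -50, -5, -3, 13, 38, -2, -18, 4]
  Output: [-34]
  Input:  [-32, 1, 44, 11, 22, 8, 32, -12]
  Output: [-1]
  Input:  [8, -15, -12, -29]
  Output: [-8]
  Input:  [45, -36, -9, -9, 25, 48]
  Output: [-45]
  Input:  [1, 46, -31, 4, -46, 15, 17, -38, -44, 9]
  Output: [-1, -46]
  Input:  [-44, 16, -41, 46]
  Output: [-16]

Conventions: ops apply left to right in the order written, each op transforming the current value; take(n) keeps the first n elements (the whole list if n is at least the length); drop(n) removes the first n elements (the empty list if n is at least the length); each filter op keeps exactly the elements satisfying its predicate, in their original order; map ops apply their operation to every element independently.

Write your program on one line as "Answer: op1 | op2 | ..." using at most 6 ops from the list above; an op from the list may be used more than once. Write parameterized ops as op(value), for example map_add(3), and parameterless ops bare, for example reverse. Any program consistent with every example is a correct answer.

take(2) | filter_gt(-1) | sort_desc | map_neg | reverse

Check, running the answer program on each example:
  [34, -3, -50, -5, -3, 13, 38, -2, -18, 4] -> [34, -3] -> [34] -> [34] -> [-34] -> [-34]
  [-32, 1, 44, 11, 22, 8, 32, -12] -> [-32, 1] -> [1] -> [1] -> [-1] -> [-1]
  [8, -15, -12, -29] -> [8, -15] -> [8] -> [8] -> [-8] -> [-8]
  [45, -36, -9, -9, 25, 48] -> [45, -36] -> [45] -> [45] -> [-45] -> [-45]
  [1, 46, -31, 4, -46, 15, 17, -38, -44, 9] -> [1, 46] -> [1, 46] -> [46, 1] -> [-46, -1] -> [-1, -46]
  [-44, 16, -41, 46] -> [-44, 16] -> [16] -> [16] -> [-16] -> [-16]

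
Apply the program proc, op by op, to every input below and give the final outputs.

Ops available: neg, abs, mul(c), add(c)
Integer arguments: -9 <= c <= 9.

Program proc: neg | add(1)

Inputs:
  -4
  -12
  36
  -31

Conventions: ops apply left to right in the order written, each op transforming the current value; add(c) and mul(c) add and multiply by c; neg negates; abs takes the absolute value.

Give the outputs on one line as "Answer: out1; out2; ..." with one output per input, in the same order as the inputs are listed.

Execution, op by op:
  -4 -> 4 -> 5
  -12 -> 12 -> 13
  36 -> -36 -> -35
  -31 -> 31 -> 32

5; 13; -35; 32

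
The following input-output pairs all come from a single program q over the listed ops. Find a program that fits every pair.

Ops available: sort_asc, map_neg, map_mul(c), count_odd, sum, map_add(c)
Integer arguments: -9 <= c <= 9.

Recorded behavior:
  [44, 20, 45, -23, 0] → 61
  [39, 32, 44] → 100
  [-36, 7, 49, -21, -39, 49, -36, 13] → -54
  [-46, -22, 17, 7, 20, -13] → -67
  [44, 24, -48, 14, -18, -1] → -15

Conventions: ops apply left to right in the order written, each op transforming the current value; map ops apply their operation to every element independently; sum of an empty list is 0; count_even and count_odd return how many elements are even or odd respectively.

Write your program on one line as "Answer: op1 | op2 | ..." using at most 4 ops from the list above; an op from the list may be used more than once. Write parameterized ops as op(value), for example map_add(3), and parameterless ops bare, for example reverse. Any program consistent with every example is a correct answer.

map_add(-5) | sort_asc | sum

Check, running the answer program on each example:
  [44, 20, 45, -23, 0] -> [39, 15, 40, -28, -5] -> [-28, -5, 15, 39, 40] -> 61
  [39, 32, 44] -> [34, 27, 39] -> [27, 34, 39] -> 100
  [-36, 7, 49, -21, -39, 49, -36, 13] -> [-41, 2, 44, -26, -44, 44, -41, 8] -> [-44, -41, -41, -26, 2, 8, 44, 44] -> -54
  [-46, -22, 17, 7, 20, -13] -> [-51, -27, 12, 2, 15, -18] -> [-51, -27, -18, 2, 12, 15] -> -67
  [44, 24, -48, 14, -18, -1] -> [39, 19, -53, 9, -23, -6] -> [-53, -23, -6, 9, 19, 39] -> -15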